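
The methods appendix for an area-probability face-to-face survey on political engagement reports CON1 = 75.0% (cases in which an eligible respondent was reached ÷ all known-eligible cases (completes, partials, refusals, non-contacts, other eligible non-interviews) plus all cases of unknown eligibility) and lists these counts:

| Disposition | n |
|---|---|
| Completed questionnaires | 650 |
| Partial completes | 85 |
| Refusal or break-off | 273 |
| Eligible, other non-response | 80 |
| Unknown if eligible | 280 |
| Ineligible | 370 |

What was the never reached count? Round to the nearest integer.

83

Numerator → 650 + 85 + 273 + 80 = 1088
CON1 = 1088 / D = 0.750
D = 1088 / 0.750 = 1450.7
Other denominator terms total 1368
never reached = 1450.7 − 1368 ≈ 83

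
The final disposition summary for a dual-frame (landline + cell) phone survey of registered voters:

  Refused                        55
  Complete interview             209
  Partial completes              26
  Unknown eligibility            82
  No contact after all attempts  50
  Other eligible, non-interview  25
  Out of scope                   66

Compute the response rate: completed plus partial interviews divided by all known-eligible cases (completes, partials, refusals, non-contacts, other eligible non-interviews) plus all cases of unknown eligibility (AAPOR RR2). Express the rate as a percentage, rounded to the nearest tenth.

Numerator → 209 + 26 = 235
Denom → 209 + 26 + 55 + 50 + 25 + 82 = 447
RR2 = 235 / 447 = 0.5257

52.6%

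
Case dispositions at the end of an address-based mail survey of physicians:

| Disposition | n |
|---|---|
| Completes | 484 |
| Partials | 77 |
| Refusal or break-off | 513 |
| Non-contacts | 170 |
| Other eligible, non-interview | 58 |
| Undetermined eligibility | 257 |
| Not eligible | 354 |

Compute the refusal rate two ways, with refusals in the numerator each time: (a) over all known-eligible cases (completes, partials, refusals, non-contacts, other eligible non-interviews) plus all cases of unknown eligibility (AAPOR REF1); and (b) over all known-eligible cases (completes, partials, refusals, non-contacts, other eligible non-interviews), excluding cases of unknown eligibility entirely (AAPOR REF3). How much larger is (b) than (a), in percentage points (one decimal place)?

6.5

Numerator = 513
Denominator = 484 + 77 + 513 + 170 + 58 + 257 = 1559
REF1 = 513 / 1559 = 0.3291
Denominator = 484 + 77 + 513 + 170 + 58 = 1302
REF3 = 513 / 1302 = 0.3940
Difference = 39.40 − 32.91 = 6.49 percentage points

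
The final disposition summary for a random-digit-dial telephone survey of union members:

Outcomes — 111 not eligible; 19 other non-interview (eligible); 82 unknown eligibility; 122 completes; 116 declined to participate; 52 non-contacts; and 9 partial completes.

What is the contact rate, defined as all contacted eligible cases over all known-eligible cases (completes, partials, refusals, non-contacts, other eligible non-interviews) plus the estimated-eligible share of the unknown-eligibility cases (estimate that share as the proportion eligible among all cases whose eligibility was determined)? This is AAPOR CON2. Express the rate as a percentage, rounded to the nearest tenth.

Numerator: 122 + 9 + 116 + 19 = 266
Determined eligible: 122 + 9 + 116 + 52 + 19 = 318
e = 318 / (318 + 111) = 318 / 429 = 0.7413
Eligible share of unknowns: 0.7413 × 82 = 60.79
Denominator: 318 + 60.79 = 378.79
CON2 = 266 / 378.79 = 0.7022

70.2%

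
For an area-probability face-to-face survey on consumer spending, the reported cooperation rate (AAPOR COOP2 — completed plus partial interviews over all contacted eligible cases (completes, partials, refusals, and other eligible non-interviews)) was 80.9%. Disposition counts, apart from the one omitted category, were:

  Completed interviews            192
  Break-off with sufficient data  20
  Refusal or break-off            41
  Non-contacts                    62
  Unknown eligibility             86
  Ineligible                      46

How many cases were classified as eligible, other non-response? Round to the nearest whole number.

Top: 192 + 20 = 212
COOP2 = 212 / D = 0.809
D = 212 / 0.809 = 262.1
Other denominator terms total 253
eligible, other non-response = 262.1 − 253 ≈ 9

9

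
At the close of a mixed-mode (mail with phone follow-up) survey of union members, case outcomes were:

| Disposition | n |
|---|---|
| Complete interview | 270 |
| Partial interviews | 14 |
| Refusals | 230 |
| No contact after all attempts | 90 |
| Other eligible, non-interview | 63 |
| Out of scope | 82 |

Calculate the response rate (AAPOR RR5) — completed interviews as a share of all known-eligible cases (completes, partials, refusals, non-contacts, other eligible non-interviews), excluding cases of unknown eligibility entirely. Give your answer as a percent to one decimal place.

Num = 270
Denominator = 270 + 14 + 230 + 90 + 63 = 667
RR5 = 270 / 667 = 0.4048

40.5%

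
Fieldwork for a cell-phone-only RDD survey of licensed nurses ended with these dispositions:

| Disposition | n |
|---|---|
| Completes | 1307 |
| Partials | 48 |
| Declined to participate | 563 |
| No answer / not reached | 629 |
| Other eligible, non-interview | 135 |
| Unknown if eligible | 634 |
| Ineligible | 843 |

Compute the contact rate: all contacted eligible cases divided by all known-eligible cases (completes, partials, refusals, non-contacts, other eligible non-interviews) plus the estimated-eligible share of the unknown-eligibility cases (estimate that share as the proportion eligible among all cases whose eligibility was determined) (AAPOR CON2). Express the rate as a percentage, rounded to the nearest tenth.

64.9%

Num = 1307 + 48 + 563 + 135 = 2053
Determined eligible = 1307 + 48 + 563 + 629 + 135 = 2682
e = 2682 / (2682 + 843) = 2682 / 3525 = 0.7609
e × U = 0.7609 × 634 = 482.41
Base = 2682 + 482.41 = 3164.41
CON2 = 2053 / 3164.41 = 0.6488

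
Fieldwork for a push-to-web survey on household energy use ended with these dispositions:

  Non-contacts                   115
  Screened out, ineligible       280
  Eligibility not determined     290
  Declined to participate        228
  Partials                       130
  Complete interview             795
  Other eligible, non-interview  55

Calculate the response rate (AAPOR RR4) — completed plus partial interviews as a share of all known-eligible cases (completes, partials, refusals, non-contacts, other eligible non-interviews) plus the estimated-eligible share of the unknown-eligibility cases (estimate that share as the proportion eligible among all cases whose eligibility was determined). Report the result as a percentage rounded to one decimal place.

Top → 795 + 130 = 925
Eligible (known) → 795 + 130 + 228 + 115 + 55 = 1323
e = 1323 / (1323 + 280) = 1323 / 1603 = 0.8253
Eligible share of unknowns → 0.8253 × 290 = 239.34
Denominator → 1323 + 239.34 = 1562.34
RR4 = 925 / 1562.34 = 0.5921

59.2%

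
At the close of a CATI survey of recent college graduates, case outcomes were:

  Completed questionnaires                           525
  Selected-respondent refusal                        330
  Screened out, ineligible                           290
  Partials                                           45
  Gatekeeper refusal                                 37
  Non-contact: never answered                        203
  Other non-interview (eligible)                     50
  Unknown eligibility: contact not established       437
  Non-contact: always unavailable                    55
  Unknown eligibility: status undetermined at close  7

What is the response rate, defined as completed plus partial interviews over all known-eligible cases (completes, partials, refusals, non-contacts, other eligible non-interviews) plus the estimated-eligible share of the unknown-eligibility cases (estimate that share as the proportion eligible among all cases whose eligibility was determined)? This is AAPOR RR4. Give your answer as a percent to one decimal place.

Refusals = 37 + 330 = 367
No contact after all attempts = 203 + 55 = 258
Eligibility not determined = 437 + 7 = 444
Num = 525 + 45 = 570
Eligible (known) = 525 + 45 + 367 + 258 + 50 = 1245
e = 1245 / (1245 + 290) = 1245 / 1535 = 0.8111
Eligible share of unknowns = 0.8111 × 444 = 360.13
Denominator = 1245 + 360.13 = 1605.13
RR4 = 570 / 1605.13 = 0.3551

35.5%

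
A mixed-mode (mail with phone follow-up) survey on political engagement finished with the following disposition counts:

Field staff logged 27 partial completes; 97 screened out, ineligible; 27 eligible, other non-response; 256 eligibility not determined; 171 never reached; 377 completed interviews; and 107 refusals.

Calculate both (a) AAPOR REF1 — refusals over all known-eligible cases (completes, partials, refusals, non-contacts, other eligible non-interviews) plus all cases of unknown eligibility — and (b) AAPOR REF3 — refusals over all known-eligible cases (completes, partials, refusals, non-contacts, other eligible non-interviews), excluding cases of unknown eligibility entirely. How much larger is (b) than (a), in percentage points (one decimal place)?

Top: 107
Denom: 377 + 27 + 107 + 171 + 27 + 256 = 965
REF1 = 107 / 965 = 0.1109
Denom: 377 + 27 + 107 + 171 + 27 = 709
REF3 = 107 / 709 = 0.1509
Difference = 15.09 − 11.09 = 4.00 percentage points

4.0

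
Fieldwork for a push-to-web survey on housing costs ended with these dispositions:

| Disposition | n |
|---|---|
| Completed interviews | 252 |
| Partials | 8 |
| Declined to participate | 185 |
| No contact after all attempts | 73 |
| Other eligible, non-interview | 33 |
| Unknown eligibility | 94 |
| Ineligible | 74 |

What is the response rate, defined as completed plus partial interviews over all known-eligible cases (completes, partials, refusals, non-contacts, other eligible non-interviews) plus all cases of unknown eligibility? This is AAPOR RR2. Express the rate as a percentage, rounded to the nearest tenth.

Top → 252 + 8 = 260
Denom → 252 + 8 + 185 + 73 + 33 + 94 = 645
RR2 = 260 / 645 = 0.4031

40.3%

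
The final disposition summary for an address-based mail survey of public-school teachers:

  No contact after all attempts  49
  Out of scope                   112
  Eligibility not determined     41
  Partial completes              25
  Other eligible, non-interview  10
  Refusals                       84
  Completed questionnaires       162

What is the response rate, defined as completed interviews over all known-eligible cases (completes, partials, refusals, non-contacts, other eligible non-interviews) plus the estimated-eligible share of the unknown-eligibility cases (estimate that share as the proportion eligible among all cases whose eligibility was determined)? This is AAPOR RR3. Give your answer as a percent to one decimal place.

44.9%

Num → 162
Known eligible → 162 + 25 + 84 + 49 + 10 = 330
e = 330 / (330 + 112) = 330 / 442 = 0.7466
Estimated eligible among unknowns → 0.7466 × 41 = 30.61
Denom → 330 + 30.61 = 360.61
RR3 = 162 / 360.61 = 0.4492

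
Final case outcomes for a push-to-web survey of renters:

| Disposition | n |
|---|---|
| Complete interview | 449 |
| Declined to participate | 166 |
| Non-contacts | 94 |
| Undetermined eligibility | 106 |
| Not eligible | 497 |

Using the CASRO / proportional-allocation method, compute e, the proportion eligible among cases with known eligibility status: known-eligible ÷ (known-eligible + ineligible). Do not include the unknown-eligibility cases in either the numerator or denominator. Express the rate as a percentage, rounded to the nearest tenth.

58.8%

Determined eligible: 449 + 166 + 94 = 709
e = 709 / (709 + 497) = 709 / 1206 = 0.5879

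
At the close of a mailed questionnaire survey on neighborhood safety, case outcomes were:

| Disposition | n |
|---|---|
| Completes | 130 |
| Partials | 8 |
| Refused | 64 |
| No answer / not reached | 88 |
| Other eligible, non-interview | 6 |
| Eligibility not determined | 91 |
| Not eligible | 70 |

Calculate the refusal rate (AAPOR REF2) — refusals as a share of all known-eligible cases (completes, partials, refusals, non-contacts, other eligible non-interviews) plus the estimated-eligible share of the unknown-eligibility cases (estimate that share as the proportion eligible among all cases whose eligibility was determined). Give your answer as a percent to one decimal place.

Top → 64
Determined eligible → 130 + 8 + 64 + 88 + 6 = 296
e = 296 / (296 + 70) = 296 / 366 = 0.8087
Estimated eligible among unknowns → 0.8087 × 91 = 73.59
Denom → 296 + 73.59 = 369.59
REF2 = 64 / 369.59 = 0.1732

17.3%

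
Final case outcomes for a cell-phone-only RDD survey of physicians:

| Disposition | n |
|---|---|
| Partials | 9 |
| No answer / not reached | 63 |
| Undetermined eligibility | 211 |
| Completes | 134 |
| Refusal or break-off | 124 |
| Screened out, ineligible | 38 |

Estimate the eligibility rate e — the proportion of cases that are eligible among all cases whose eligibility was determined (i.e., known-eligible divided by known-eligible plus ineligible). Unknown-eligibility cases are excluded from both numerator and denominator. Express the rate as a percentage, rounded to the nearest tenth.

89.7%

Known eligible → 134 + 9 + 124 + 63 = 330
e = 330 / (330 + 38) = 330 / 368 = 0.8967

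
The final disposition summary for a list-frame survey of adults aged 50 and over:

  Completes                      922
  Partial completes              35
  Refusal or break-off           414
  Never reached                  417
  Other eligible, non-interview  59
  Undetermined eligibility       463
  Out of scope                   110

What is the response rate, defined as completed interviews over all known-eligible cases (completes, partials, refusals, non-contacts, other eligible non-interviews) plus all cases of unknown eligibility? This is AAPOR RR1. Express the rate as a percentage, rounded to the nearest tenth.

39.9%

Num = 922
Denominator = 922 + 35 + 414 + 417 + 59 + 463 = 2310
RR1 = 922 / 2310 = 0.3991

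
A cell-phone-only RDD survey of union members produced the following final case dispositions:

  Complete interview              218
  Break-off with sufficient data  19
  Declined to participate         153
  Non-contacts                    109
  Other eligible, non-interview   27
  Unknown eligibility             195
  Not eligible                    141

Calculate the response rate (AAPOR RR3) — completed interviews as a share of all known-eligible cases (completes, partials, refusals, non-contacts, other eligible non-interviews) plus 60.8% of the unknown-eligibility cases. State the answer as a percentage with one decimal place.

33.8%

Num: 218
Determined eligible: 218 + 19 + 153 + 109 + 27 = 526
Eligible share of unknowns: 0.6080 × 195 = 118.56
Base: 526 + 118.56 = 644.56
RR3 = 218 / 644.56 = 0.3382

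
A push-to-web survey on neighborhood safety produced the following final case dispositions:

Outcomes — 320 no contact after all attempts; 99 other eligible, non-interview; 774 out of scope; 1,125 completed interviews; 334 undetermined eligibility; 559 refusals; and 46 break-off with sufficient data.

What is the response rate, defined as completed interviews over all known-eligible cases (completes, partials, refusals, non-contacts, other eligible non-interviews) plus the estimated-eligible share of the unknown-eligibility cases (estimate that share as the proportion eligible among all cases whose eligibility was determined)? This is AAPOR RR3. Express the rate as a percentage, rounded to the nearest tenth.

47.0%

Num = 1125
Eligible (known) = 1125 + 46 + 559 + 320 + 99 = 2149
e = 2149 / (2149 + 774) = 2149 / 2923 = 0.7352
Estimated eligible among unknowns = 0.7352 × 334 = 245.56
Base = 2149 + 245.56 = 2394.56
RR3 = 1125 / 2394.56 = 0.4698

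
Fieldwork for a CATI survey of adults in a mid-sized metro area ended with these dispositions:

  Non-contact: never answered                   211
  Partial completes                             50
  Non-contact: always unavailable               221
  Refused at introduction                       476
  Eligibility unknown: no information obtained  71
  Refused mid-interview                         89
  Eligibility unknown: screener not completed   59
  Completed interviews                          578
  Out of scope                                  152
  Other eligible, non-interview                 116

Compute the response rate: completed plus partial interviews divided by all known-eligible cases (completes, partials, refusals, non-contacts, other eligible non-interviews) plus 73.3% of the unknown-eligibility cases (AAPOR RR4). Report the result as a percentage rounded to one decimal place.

Refused = 476 + 89 = 565
No answer / not reached = 211 + 221 = 432
Unknown eligibility = 59 + 71 = 130
Top = 578 + 50 = 628
Determined eligible = 578 + 50 + 565 + 432 + 116 = 1741
Estimated eligible among unknowns = 0.7330 × 130 = 95.29
Base = 1741 + 95.29 = 1836.29
RR4 = 628 / 1836.29 = 0.3420

34.2%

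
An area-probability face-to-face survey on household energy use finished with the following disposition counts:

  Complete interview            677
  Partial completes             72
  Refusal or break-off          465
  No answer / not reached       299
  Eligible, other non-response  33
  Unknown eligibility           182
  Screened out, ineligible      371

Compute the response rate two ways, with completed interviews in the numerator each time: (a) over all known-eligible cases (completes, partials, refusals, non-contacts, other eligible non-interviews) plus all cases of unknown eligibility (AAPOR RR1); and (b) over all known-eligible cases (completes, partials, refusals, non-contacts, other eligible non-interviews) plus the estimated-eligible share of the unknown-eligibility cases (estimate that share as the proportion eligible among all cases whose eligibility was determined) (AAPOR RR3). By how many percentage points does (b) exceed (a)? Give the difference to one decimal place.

Num → 677
Denominator → 677 + 72 + 465 + 299 + 33 + 182 = 1728
RR1 = 677 / 1728 = 0.3918
Known eligible → 677 + 72 + 465 + 299 + 33 = 1546
e = 1546 / (1546 + 371) = 1546 / 1917 = 0.8065
e × U → 0.8065 × 182 = 146.78
Denominator → 1546 + 146.78 = 1692.78
RR3 = 677 / 1692.78 = 0.3999
Difference = 39.99 − 39.18 = 0.81 percentage points

0.8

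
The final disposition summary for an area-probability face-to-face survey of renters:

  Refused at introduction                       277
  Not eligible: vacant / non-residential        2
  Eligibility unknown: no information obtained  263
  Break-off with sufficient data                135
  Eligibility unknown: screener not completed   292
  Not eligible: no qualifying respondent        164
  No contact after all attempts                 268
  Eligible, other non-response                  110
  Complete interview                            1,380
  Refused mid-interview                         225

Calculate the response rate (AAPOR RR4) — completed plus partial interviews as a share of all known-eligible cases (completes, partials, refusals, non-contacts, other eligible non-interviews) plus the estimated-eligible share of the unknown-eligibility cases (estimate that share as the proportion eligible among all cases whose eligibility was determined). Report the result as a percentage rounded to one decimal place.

Declined to participate = 277 + 225 = 502
Unknown if eligible = 292 + 263 = 555
Screened out, ineligible = 164 + 2 = 166
Num: 1380 + 135 = 1515
Eligible (known): 1380 + 135 + 502 + 268 + 110 = 2395
e = 2395 / (2395 + 166) = 2395 / 2561 = 0.9352
e × U: 0.9352 × 555 = 519.04
Denom: 2395 + 519.04 = 2914.04
RR4 = 1515 / 2914.04 = 0.5199

52.0%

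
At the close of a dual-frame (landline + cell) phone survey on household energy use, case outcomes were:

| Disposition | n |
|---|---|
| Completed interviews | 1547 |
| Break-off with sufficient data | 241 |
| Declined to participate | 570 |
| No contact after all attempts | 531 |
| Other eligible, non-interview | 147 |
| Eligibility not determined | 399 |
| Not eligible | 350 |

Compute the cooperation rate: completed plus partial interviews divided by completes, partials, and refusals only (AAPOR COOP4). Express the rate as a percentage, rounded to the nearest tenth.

Num = 1547 + 241 = 1788
Denom = 1547 + 241 + 570 = 2358
COOP4 = 1788 / 2358 = 0.7583

75.8%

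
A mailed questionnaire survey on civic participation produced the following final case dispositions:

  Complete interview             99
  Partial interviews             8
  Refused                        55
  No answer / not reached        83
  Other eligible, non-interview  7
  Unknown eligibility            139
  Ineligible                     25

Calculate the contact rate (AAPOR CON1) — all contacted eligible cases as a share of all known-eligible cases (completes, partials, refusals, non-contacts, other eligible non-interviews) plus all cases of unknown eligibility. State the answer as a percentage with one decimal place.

Numerator = 99 + 8 + 55 + 7 = 169
Base = 99 + 8 + 55 + 83 + 7 + 139 = 391
CON1 = 169 / 391 = 0.4322

43.2%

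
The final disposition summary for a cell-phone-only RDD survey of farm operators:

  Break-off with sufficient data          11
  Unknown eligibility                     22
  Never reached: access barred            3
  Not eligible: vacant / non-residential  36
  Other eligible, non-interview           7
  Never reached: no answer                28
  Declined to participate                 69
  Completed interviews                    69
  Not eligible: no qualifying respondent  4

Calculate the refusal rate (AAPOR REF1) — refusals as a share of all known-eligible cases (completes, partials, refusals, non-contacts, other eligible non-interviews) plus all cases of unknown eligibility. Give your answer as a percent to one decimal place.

No answer / not reached = 28 + 3 = 31
Out of scope = 4 + 36 = 40
Top: 69
Base: 69 + 11 + 69 + 31 + 7 + 22 = 209
REF1 = 69 / 209 = 0.3301

33.0%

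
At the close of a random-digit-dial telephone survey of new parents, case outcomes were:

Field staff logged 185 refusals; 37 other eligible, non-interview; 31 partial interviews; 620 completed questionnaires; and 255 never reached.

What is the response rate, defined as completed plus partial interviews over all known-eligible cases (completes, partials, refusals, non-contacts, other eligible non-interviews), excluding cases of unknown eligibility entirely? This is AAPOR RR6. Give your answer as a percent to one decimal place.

Num → 620 + 31 = 651
Base → 620 + 31 + 185 + 255 + 37 = 1128
RR6 = 651 / 1128 = 0.5771

57.7%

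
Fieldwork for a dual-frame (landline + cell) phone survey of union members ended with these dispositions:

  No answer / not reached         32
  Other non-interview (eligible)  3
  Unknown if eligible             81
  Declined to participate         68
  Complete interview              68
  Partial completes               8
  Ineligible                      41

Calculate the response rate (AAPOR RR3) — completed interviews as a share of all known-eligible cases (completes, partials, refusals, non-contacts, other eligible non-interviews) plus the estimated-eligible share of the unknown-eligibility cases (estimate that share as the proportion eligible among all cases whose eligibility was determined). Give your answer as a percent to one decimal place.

27.8%

Numerator = 68
Determined eligible = 68 + 8 + 68 + 32 + 3 = 179
e = 179 / (179 + 41) = 179 / 220 = 0.8136
Estimated eligible among unknowns = 0.8136 × 81 = 65.90
Denominator = 179 + 65.90 = 244.90
RR3 = 68 / 244.90 = 0.2777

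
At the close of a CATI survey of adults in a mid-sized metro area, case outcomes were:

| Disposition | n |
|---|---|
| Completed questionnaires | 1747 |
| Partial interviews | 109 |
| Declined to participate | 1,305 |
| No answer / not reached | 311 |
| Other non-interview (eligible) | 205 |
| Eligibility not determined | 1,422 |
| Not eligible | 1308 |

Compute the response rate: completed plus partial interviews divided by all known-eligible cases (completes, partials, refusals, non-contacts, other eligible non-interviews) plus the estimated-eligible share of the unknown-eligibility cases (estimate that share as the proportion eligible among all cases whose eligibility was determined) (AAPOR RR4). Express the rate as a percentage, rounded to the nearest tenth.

39.3%

Top = 1747 + 109 = 1856
Known eligible = 1747 + 109 + 1305 + 311 + 205 = 3677
e = 3677 / (3677 + 1308) = 3677 / 4985 = 0.7376
Eligible share of unknowns = 0.7376 × 1422 = 1048.87
Denominator = 3677 + 1048.87 = 4725.87
RR4 = 1856 / 4725.87 = 0.3927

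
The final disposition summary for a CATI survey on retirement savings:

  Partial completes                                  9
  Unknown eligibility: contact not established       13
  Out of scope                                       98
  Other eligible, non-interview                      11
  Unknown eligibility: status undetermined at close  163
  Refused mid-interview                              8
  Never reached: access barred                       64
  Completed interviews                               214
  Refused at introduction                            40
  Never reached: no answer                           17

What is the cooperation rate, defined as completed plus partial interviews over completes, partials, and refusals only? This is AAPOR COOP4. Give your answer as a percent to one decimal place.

Refused = 40 + 8 = 48
Non-contacts = 17 + 64 = 81
Unknown if eligible = 13 + 163 = 176
Top = 214 + 9 = 223
Denom = 214 + 9 + 48 = 271
COOP4 = 223 / 271 = 0.8229

82.3%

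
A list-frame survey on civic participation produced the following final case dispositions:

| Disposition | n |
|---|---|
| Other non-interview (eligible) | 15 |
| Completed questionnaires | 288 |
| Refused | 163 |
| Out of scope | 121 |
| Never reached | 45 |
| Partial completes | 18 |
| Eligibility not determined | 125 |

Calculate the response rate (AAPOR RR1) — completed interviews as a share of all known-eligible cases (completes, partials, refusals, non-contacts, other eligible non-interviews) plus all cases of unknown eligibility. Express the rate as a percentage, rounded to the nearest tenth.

44.0%

Top: 288
Denominator: 288 + 18 + 163 + 45 + 15 + 125 = 654
RR1 = 288 / 654 = 0.4404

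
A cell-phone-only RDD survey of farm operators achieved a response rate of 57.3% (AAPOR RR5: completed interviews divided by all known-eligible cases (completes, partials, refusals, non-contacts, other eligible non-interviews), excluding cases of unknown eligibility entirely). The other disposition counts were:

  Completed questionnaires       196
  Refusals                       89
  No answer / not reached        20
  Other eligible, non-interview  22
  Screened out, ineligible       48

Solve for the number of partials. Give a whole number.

15

RR5 = 196 / D = 0.573
D = 196 / 0.573 = 342.1
Rest of base = 327
partials = 342.1 − 327 ≈ 15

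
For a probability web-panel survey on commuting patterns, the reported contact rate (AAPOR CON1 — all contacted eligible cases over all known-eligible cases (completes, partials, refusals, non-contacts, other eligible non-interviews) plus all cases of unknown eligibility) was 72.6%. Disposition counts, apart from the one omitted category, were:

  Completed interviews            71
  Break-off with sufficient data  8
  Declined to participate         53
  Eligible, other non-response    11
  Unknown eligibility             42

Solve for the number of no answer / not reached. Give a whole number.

12

Num = 71 + 8 + 53 + 11 = 143
CON1 = 143 / D = 0.726
D = 143 / 0.726 = 197.0
Rest of base = 185
no answer / not reached = 197.0 − 185 ≈ 12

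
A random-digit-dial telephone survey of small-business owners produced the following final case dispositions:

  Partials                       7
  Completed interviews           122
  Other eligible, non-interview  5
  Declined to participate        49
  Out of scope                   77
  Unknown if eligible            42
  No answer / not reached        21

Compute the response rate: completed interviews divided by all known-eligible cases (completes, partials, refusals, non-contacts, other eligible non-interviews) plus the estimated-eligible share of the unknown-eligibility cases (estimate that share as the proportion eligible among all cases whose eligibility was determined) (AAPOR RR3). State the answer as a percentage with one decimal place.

52.0%

Top = 122
Determined eligible = 122 + 7 + 49 + 21 + 5 = 204
e = 204 / (204 + 77) = 204 / 281 = 0.7260
Estimated eligible among unknowns = 0.7260 × 42 = 30.49
Denom = 204 + 30.49 = 234.49
RR3 = 122 / 234.49 = 0.5203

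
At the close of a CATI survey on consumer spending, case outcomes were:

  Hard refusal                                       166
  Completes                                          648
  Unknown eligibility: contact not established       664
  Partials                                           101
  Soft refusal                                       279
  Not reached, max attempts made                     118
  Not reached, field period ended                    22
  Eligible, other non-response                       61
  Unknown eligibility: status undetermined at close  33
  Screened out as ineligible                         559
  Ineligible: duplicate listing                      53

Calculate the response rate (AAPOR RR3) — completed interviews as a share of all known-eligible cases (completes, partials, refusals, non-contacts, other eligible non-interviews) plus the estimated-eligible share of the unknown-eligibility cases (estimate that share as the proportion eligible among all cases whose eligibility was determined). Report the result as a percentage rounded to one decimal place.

Declined to participate = 166 + 279 = 445
No contact after all attempts = 22 + 118 = 140
Eligibility not determined = 664 + 33 = 697
Ineligible = 559 + 53 = 612
Top = 648
Determined eligible = 648 + 101 + 445 + 140 + 61 = 1395
e = 1395 / (1395 + 612) = 1395 / 2007 = 0.6951
e × U = 0.6951 × 697 = 484.48
Base = 1395 + 484.48 = 1879.48
RR3 = 648 / 1879.48 = 0.3448

34.5%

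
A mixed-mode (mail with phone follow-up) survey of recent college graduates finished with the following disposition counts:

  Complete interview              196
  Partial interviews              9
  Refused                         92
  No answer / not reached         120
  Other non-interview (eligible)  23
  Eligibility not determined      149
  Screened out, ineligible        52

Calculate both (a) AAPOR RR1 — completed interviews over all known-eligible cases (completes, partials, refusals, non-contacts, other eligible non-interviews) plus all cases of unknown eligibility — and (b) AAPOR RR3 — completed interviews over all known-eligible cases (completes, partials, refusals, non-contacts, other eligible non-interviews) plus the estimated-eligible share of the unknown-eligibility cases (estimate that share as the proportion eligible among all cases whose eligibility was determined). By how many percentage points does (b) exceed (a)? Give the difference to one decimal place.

Num: 196
Base: 196 + 9 + 92 + 120 + 23 + 149 = 589
RR1 = 196 / 589 = 0.3328
Determined eligible: 196 + 9 + 92 + 120 + 23 = 440
e = 440 / (440 + 52) = 440 / 492 = 0.8943
e × U: 0.8943 × 149 = 133.25
Base: 440 + 133.25 = 573.25
RR3 = 196 / 573.25 = 0.3419
Difference = 34.19 − 33.28 = 0.91 percentage points

0.9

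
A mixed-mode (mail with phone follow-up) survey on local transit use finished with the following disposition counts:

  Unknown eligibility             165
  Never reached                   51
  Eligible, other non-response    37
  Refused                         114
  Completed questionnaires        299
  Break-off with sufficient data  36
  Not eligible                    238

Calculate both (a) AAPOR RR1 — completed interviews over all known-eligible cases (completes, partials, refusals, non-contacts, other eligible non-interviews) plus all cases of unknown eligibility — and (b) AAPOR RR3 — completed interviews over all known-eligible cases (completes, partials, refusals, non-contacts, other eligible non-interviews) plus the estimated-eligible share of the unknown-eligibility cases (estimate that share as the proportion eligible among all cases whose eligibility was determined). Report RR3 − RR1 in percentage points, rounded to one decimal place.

3.3

Num: 299
Base: 299 + 36 + 114 + 51 + 37 + 165 = 702
RR1 = 299 / 702 = 0.4259
Known eligible: 299 + 36 + 114 + 51 + 37 = 537
e = 537 / (537 + 238) = 537 / 775 = 0.6929
Estimated eligible among unknowns: 0.6929 × 165 = 114.33
Base: 537 + 114.33 = 651.33
RR3 = 299 / 651.33 = 0.4591
Difference = 45.91 − 42.59 = 3.32 percentage points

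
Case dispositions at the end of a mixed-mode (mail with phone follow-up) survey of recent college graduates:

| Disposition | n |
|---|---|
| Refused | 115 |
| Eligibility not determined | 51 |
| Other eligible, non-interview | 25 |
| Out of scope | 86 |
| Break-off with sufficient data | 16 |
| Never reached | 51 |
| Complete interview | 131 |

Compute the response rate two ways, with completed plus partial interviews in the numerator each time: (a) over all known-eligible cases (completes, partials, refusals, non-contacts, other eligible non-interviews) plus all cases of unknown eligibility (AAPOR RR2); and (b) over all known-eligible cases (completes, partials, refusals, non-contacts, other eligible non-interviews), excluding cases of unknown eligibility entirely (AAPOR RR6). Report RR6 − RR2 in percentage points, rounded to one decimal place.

5.7

Num: 131 + 16 = 147
Base: 131 + 16 + 115 + 51 + 25 + 51 = 389
RR2 = 147 / 389 = 0.3779
Base: 131 + 16 + 115 + 51 + 25 = 338
RR6 = 147 / 338 = 0.4349
Difference = 43.49 − 37.79 = 5.70 percentage points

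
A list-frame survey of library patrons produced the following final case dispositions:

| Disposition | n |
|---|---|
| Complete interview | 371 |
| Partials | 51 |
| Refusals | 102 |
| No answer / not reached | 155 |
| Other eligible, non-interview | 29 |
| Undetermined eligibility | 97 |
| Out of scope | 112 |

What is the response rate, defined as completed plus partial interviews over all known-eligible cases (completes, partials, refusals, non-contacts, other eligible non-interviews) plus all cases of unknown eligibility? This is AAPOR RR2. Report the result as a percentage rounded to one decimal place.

Num = 371 + 51 = 422
Base = 371 + 51 + 102 + 155 + 29 + 97 = 805
RR2 = 422 / 805 = 0.5242

52.4%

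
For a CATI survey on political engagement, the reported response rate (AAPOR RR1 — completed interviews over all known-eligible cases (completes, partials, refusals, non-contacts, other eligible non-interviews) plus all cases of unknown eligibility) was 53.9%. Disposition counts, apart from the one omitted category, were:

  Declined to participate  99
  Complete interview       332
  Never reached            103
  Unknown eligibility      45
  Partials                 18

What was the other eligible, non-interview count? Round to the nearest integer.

RR1 = 332 / D = 0.539
D = 332 / 0.539 = 616.0
Remaining denominator categories sum to 597
other eligible, non-interview = 616.0 − 597 ≈ 19

19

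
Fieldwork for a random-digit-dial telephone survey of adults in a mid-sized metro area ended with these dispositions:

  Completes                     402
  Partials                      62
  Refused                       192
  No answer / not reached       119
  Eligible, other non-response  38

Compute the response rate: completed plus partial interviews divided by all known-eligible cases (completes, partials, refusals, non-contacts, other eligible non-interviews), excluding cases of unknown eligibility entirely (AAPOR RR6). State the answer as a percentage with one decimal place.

Top → 402 + 62 = 464
Base → 402 + 62 + 192 + 119 + 38 = 813
RR6 = 464 / 813 = 0.5707

57.1%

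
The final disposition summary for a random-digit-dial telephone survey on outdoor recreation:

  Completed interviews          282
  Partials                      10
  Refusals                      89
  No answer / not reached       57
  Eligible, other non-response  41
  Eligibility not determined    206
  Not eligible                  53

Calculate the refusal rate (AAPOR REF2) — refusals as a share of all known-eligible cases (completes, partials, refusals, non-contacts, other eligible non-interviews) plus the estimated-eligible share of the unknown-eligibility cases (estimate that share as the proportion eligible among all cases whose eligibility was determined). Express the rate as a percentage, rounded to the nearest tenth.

13.4%

Numerator = 89
Determined eligible = 282 + 10 + 89 + 57 + 41 = 479
e = 479 / (479 + 53) = 479 / 532 = 0.9004
Estimated eligible among unknowns = 0.9004 × 206 = 185.48
Base = 479 + 185.48 = 664.48
REF2 = 89 / 664.48 = 0.1339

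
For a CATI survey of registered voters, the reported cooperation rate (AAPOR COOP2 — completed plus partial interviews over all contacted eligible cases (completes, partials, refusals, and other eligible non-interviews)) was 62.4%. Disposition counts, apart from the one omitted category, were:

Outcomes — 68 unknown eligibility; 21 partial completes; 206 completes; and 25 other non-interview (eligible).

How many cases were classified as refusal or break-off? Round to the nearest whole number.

Numerator: 206 + 21 = 227
COOP2 = 227 / D = 0.624
D = 227 / 0.624 = 363.8
Rest of base = 252
refusal or break-off = 363.8 − 252 ≈ 112

112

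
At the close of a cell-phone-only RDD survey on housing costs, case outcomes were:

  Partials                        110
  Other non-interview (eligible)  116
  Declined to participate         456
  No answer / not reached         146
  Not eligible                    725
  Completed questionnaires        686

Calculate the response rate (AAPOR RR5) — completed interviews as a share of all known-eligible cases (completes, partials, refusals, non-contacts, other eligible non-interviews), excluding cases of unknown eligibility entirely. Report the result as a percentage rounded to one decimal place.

Numerator = 686
Denom = 686 + 110 + 456 + 146 + 116 = 1514
RR5 = 686 / 1514 = 0.4531

45.3%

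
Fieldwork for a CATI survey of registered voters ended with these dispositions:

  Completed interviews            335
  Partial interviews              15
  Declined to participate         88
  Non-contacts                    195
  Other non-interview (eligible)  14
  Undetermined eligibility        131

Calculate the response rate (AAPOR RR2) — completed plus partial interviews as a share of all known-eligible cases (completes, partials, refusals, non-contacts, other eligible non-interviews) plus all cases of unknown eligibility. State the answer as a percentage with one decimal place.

Top → 335 + 15 = 350
Base → 335 + 15 + 88 + 195 + 14 + 131 = 778
RR2 = 350 / 778 = 0.4499

45.0%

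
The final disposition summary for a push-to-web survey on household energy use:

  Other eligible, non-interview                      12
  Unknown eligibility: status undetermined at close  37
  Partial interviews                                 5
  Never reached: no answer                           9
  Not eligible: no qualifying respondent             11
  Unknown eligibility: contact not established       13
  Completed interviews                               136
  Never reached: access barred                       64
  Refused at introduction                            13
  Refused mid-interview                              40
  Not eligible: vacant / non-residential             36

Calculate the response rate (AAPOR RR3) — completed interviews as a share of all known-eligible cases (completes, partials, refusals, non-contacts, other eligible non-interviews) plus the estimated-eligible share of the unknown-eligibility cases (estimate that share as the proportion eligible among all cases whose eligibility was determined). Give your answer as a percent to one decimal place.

Refusal or break-off = 13 + 40 = 53
No answer / not reached = 9 + 64 = 73
Undetermined eligibility = 13 + 37 = 50
Screened out, ineligible = 11 + 36 = 47
Numerator: 136
Determined eligible: 136 + 5 + 53 + 73 + 12 = 279
e = 279 / (279 + 47) = 279 / 326 = 0.8558
Estimated eligible among unknowns: 0.8558 × 50 = 42.79
Denom: 279 + 42.79 = 321.79
RR3 = 136 / 321.79 = 0.4226

42.3%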